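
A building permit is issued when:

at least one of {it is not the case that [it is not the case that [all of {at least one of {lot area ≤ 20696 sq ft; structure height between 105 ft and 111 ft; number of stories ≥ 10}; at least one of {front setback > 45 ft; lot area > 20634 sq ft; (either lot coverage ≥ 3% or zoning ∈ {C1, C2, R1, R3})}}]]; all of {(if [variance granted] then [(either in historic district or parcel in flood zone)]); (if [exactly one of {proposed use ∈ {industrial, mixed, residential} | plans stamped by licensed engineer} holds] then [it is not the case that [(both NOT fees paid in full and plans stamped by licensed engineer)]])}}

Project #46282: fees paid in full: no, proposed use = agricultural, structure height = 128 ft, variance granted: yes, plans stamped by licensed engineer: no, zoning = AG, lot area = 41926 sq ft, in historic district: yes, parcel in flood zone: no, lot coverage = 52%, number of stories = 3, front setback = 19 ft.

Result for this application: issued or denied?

Atomic conditions:
  lot area ≤ 20696 sq ft: 41926 ≤ 20696 is false
  structure height between 105 ft and 111 ft: 128 in [105, 111] is false
  number of stories ≥ 10: 3 ≥ 10 is false
  front setback > 45 ft: 19 > 45 is false
  lot area > 20634 sq ft: 41926 > 20634 is true
  lot coverage ≥ 3%: 52 ≥ 3 is true
  zoning ∈ {C1, C2, R1, R3}: AG is not in the set → false
  variance granted: yes → true
  in historic district: yes → true
  parcel in flood zone: no → false
  proposed use ∈ {industrial, mixed, residential}: agricultural is not in the set → false
  plans stamped by licensed engineer: no → false
  NOT fees paid in full: no → true
Combine:
[1.1.1.1] false OR false OR false = false
[1.1.1.2.3] true OR false = true
[1.1.1.2] false OR true OR true = true
[1.1.1] false AND true = false
[1.1] NOT false = true
[1] NOT true = false
[2.1.2] true OR false = true
[2.1] true → true = true
[2.2.1] exactly-one(false, false) = false
[2.2.2.1] true AND false = false
[2.2.2] NOT false = true
[2.2] false → true (antecedent false ⇒ implication holds) = true
[2] true AND true = true
[root] false OR true = true
Overall: true → issued

Issued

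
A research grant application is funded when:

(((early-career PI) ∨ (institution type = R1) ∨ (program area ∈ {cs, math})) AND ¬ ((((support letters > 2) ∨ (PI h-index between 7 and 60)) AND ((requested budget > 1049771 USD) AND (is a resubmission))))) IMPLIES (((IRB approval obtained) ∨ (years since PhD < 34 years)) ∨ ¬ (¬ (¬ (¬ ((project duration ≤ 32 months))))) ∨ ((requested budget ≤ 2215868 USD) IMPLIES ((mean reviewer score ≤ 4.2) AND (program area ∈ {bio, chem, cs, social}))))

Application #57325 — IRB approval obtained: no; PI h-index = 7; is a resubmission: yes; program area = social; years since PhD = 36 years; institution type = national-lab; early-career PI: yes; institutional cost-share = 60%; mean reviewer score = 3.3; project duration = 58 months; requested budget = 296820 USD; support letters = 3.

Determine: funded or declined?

Atomic conditions:
  early-career PI: yes → true
  institution type = R1: national-lab == R1 is false
  program area ∈ {cs, math}: social is not in the set → false
  support letters > 2: 3 > 2 is true
  PI h-index between 7 and 60: 7 in [7, 60] is true
  requested budget > 1049771 USD: 296820 > 1049771 is false
  is a resubmission: yes → true
  IRB approval obtained: no → false
  years since PhD < 34 years: 36 < 34 is false
  project duration ≤ 32 months: 58 ≤ 32 is false
  requested budget ≤ 2215868 USD: 296820 ≤ 2215868 is true
  mean reviewer score ≤ 4.2: 3.3 ≤ 4.2 is true
  program area ∈ {bio, chem, cs, social}: social is in the set → true
Combine:
[1.1] true OR false OR false = true
[1.2.1.1] true OR true = true
[1.2.1.2] false AND true = false
[1.2.1] true AND false = false
[1.2] NOT false = true
[1] true AND true = true
[2.1] false OR false = false
[2.2.1.1.1] NOT false = true
[2.2.1.1] NOT true = false
[2.2.1] NOT false = true
[2.2] NOT true = false
[2.3.2] true AND true = true
[2.3] true → true = true
[2] false OR false OR true = true
[root] true → true = true
Overall: true → funded

Funded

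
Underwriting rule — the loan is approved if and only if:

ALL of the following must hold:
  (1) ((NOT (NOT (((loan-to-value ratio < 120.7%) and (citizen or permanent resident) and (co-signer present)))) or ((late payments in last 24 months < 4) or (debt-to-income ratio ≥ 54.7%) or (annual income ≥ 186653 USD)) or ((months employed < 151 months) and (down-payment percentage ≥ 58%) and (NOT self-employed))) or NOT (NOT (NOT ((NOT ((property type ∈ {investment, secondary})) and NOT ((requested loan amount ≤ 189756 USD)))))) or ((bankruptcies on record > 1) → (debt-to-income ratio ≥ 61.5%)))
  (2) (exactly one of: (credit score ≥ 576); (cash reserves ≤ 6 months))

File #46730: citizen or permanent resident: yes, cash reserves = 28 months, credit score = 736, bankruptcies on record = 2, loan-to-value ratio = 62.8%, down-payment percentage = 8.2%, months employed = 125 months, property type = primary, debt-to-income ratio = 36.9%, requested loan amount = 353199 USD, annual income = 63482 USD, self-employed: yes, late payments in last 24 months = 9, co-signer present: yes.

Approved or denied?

Atomic conditions:
  loan-to-value ratio < 120.7%: 62.8 < 120.7 is true
  citizen or permanent resident: yes → true
  co-signer present: yes → true
  late payments in last 24 months < 4: 9 < 4 is false
  debt-to-income ratio ≥ 54.7%: 36.9 ≥ 54.7 is false
  annual income ≥ 186653 USD: 63482 ≥ 186653 is false
  months employed < 151 months: 125 < 151 is true
  down-payment percentage ≥ 58%: 8.2 ≥ 58 is false
  NOT self-employed: yes → false
  property type ∈ {investment, secondary}: primary is not in the set → false
  requested loan amount ≤ 189756 USD: 353199 ≤ 189756 is false
  bankruptcies on record > 1: 2 > 1 is true
  debt-to-income ratio ≥ 61.5%: 36.9 ≥ 61.5 is false
  credit score ≥ 576: 736 ≥ 576 is true
  cash reserves ≤ 6 months: 28 ≤ 6 is false
Combine:
[1.1.1.1.1] true AND true AND true = true
[1.1.1.1] NOT true = false
[1.1.1] NOT false = true
[1.1.2] false OR false OR false = false
[1.1.3] true AND false AND false = false
[1.1] true OR false OR false = true
[1.2.1.1.1.1] NOT false = true
[1.2.1.1.1.2] NOT false = true
[1.2.1.1.1] true AND true = true
[1.2.1.1] NOT true = false
[1.2.1] NOT false = true
[1.2] NOT true = false
[1.3] true → false = false
[1] true OR false OR false = true
[2] exactly-one(true, false) = true
[root] true AND true = true
Overall: true → approved

Approved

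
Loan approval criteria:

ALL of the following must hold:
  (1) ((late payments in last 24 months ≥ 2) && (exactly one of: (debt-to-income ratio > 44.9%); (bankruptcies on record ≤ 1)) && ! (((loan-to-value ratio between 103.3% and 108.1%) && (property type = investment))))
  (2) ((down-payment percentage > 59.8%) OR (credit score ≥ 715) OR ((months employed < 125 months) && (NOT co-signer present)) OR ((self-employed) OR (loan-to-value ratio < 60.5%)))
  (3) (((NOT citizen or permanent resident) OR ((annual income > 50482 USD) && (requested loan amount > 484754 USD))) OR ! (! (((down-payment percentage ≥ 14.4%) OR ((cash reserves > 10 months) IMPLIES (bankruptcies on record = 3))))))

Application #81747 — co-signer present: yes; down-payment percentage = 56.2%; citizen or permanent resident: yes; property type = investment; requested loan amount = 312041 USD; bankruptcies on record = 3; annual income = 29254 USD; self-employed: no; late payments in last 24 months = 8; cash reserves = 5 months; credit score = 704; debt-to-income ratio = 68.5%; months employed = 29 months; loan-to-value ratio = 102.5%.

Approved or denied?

Atomic conditions:
  late payments in last 24 months ≥ 2: 8 ≥ 2 is true
  debt-to-income ratio > 44.9%: 68.5 > 44.9 is true
  bankruptcies on record ≤ 1: 3 ≤ 1 is false
  loan-to-value ratio between 103.3% and 108.1%: 102.5 in [103.3, 108.1] is false
  property type = investment: investment == investment is true
  down-payment percentage > 59.8%: 56.2 > 59.8 is false
  credit score ≥ 715: 704 ≥ 715 is false
  months employed < 125 months: 29 < 125 is true
  NOT co-signer present: yes → false
  self-employed: no → false
  loan-to-value ratio < 60.5%: 102.5 < 60.5 is false
  NOT citizen or permanent resident: yes → false
  annual income > 50482 USD: 29254 > 50482 is false
  requested loan amount > 484754 USD: 312041 > 484754 is false
  down-payment percentage ≥ 14.4%: 56.2 ≥ 14.4 is true
  cash reserves > 10 months: 5 > 10 is false
  bankruptcies on record = 3: 3 == 3 is true
Combine:
[1.2] exactly-one(true, false) = true
[1.3.1] false AND true = false
[1.3] NOT false = true
[1] true AND true AND true = true
[2.3] true AND false = false
[2.4] false OR false = false
[2] false OR false OR false OR false = false
[3.1.2] false AND false = false
[3.1] false OR false = false
[3.2.1.1.2] false → true (antecedent false ⇒ implication holds) = true
[3.2.1.1] true OR true = true
[3.2.1] NOT true = false
[3.2] NOT false = true
[3] false OR true = true
[root] true AND false AND true = false
Overall: false → denied

Denied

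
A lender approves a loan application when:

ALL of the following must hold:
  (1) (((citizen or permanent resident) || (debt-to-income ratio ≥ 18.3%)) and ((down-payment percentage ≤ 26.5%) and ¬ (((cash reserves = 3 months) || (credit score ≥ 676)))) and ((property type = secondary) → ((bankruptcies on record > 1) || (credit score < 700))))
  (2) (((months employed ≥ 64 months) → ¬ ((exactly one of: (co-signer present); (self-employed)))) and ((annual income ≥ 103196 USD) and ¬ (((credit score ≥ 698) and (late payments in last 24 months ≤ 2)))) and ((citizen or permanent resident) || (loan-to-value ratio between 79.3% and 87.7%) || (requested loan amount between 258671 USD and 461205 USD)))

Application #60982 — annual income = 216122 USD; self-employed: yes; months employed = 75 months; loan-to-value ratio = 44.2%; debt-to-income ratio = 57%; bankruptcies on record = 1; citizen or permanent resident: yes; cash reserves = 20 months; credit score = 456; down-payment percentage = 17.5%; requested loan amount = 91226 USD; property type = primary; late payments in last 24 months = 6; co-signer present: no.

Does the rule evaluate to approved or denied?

Atomic conditions:
  citizen or permanent resident: yes → true
  debt-to-income ratio ≥ 18.3%: 57 ≥ 18.3 is true
  down-payment percentage ≤ 26.5%: 17.5 ≤ 26.5 is true
  cash reserves = 3 months: 20 == 3 is false
  credit score ≥ 676: 456 ≥ 676 is false
  property type = secondary: primary == secondary is false
  bankruptcies on record > 1: 1 > 1 is false
  credit score < 700: 456 < 700 is true
  months employed ≥ 64 months: 75 ≥ 64 is true
  co-signer present: no → false
  self-employed: yes → true
  annual income ≥ 103196 USD: 216122 ≥ 103196 is true
  credit score ≥ 698: 456 ≥ 698 is false
  late payments in last 24 months ≤ 2: 6 ≤ 2 is false
  loan-to-value ratio between 79.3% and 87.7%: 44.2 in [79.3, 87.7] is false
  requested loan amount between 258671 USD and 461205 USD: 91226 in [258671, 461205] is false
Combine:
[1.1] true OR true = true
[1.2.2.1] false OR false = false
[1.2.2] NOT false = true
[1.2] true AND true = true
[1.3.2] false OR true = true
[1.3] false → true (antecedent false ⇒ implication holds) = true
[1] true AND true AND true = true
[2.1.2.1] exactly-one(false, true) = true
[2.1.2] NOT true = false
[2.1] true → false = false
[2.2.2.1] false AND false = false
[2.2.2] NOT false = true
[2.2] true AND true = true
[2.3] true OR false OR false = true
[2] false AND true AND true = false
[root] true AND false = false
Overall: false → denied

Denied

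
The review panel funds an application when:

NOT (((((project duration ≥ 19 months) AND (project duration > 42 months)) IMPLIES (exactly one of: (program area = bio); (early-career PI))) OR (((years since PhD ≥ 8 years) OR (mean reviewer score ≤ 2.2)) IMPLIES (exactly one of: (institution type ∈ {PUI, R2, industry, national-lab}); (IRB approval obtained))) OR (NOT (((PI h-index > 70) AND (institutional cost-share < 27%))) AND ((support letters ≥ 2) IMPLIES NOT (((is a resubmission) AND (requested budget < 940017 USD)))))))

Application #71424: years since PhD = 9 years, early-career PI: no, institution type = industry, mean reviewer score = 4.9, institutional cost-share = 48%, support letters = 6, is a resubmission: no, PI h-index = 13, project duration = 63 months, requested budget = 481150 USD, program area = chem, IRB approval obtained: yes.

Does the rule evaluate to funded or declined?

Declined

Atomic conditions:
  project duration ≥ 19 months: 63 ≥ 19 is true
  project duration > 42 months: 63 > 42 is true
  program area = bio: chem == bio is false
  early-career PI: no → false
  years since PhD ≥ 8 years: 9 ≥ 8 is true
  mean reviewer score ≤ 2.2: 4.9 ≤ 2.2 is false
  institution type ∈ {PUI, R2, industry, national-lab}: industry is in the set → true
  IRB approval obtained: yes → true
  PI h-index > 70: 13 > 70 is false
  institutional cost-share < 27%: 48 < 27 is false
  support letters ≥ 2: 6 ≥ 2 is true
  is a resubmission: no → false
  requested budget < 940017 USD: 481150 < 940017 is true
Combine:
[1.1.1] true AND true = true
[1.1.2] exactly-one(false, false) = false
[1.1] true → false = false
[1.2.1] true OR false = true
[1.2.2] exactly-one(true, true) = false
[1.2] true → false = false
[1.3.1.1] false AND false = false
[1.3.1] NOT false = true
[1.3.2.2.1] false AND true = false
[1.3.2.2] NOT false = true
[1.3.2] true → true = true
[1.3] true AND true = true
[1] false OR false OR true = true
[root] NOT true = false
Overall: false → declined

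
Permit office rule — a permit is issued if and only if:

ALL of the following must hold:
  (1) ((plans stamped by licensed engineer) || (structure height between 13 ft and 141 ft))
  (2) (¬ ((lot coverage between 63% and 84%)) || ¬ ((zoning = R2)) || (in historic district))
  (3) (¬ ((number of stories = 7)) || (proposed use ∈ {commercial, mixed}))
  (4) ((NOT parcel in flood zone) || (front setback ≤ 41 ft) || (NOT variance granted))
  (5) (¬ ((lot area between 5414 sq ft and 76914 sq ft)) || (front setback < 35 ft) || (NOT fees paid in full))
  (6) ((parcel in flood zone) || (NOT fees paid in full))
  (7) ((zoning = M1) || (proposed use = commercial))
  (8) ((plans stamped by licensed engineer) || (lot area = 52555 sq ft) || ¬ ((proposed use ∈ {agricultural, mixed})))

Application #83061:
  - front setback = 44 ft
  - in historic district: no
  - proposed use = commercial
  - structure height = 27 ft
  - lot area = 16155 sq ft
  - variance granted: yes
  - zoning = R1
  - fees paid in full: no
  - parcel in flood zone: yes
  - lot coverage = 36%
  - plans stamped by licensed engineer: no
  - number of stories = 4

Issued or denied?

Denied

Atomic conditions:
  plans stamped by licensed engineer: no → false
  structure height between 13 ft and 141 ft: 27 in [13, 141] is true
  lot coverage between 63% and 84%: 36 in [63, 84] is false
  zoning = R2: R1 == R2 is false
  in historic district: no → false
  number of stories = 7: 4 == 7 is false
  proposed use ∈ {commercial, mixed}: commercial is in the set → true
  NOT parcel in flood zone: yes → false
  front setback ≤ 41 ft: 44 ≤ 41 is false
  NOT variance granted: yes → false
  lot area between 5414 sq ft and 76914 sq ft: 16155 in [5414, 76914] is true
  front setback < 35 ft: 44 < 35 is false
  NOT fees paid in full: no → true
  parcel in flood zone: yes → true
  zoning = M1: R1 == M1 is false
  proposed use = commercial: commercial == commercial is true
  lot area = 52555 sq ft: 16155 == 52555 is false
  proposed use ∈ {agricultural, mixed}: commercial is not in the set → false
Combine:
[1] false OR true = true
[2.1] NOT false = true
[2.2] NOT false = true
[2] true OR true OR false = true
[3.1] NOT false = true
[3] true OR true = true
[4] false OR false OR false = false
[5.1] NOT true = false
[5] false OR false OR true = true
[6] true OR true = true
[7] false OR true = true
[8.3] NOT false = true
[8] false OR false OR true = true
[root] true AND true AND true AND false AND true AND true AND true AND true = false
Overall: false → denied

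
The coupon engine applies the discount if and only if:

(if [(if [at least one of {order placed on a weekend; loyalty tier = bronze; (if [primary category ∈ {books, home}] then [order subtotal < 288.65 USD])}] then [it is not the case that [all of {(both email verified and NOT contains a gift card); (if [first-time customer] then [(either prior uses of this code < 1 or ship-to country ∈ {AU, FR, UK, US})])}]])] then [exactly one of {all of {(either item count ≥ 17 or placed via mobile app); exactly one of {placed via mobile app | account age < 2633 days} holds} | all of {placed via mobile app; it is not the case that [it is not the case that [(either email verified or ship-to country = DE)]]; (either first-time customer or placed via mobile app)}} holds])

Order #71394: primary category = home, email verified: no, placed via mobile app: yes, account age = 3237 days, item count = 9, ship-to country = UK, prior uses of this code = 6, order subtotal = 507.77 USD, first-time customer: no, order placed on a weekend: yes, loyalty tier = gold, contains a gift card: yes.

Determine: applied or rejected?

Applied

Atomic conditions:
  order placed on a weekend: yes → true
  loyalty tier = bronze: gold == bronze is false
  primary category ∈ {books, home}: home is in the set → true
  order subtotal < 288.65 USD: 507.77 < 288.65 is false
  email verified: no → false
  NOT contains a gift card: yes → false
  first-time customer: no → false
  prior uses of this code < 1: 6 < 1 is false
  ship-to country ∈ {AU, FR, UK, US}: UK is in the set → true
  item count ≥ 17: 9 ≥ 17 is false
  placed via mobile app: yes → true
  account age < 2633 days: 3237 < 2633 is false
  ship-to country = DE: UK == DE is false
Combine:
[1.1.3] true → false = false
[1.1] true OR false OR false = true
[1.2.1.1] false AND false = false
[1.2.1.2.2] false OR true = true
[1.2.1.2] false → true (antecedent false ⇒ implication holds) = true
[1.2.1] false AND true = false
[1.2] NOT false = true
[1] true → true = true
[2.1.1] false OR true = true
[2.1.2] exactly-one(true, false) = true
[2.1] true AND true = true
[2.2.2.1.1] false OR false = false
[2.2.2.1] NOT false = true
[2.2.2] NOT true = false
[2.2.3] false OR true = true
[2.2] true AND false AND true = false
[2] exactly-one(true, false) = true
[root] true → true = true
Overall: true → applied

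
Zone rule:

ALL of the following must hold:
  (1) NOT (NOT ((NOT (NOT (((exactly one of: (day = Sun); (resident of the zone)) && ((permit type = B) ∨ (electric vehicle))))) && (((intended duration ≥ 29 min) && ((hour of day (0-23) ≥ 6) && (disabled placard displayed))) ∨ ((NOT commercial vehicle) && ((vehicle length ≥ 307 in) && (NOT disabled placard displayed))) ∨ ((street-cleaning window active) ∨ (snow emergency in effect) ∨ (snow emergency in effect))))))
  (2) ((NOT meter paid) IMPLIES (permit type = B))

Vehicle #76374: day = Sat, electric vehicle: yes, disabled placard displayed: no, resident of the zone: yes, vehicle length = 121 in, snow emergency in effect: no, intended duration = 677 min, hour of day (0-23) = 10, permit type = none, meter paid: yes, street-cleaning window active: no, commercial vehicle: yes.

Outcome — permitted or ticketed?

Atomic conditions:
  day = Sun: Sat == Sun is false
  resident of the zone: yes → true
  permit type = B: none == B is false
  electric vehicle: yes → true
  intended duration ≥ 29 min: 677 ≥ 29 is true
  hour of day (0-23) ≥ 6: 10 ≥ 6 is true
  disabled placard displayed: no → false
  NOT commercial vehicle: yes → false
  vehicle length ≥ 307 in: 121 ≥ 307 is false
  NOT disabled placard displayed: no → true
  street-cleaning window active: no → false
  snow emergency in effect: no → false
  NOT meter paid: yes → false
Combine:
[1.1.1.1.1.1.1] exactly-one(false, true) = true
[1.1.1.1.1.1.2] false OR true = true
[1.1.1.1.1.1] true AND true = true
[1.1.1.1.1] NOT true = false
[1.1.1.1] NOT false = true
[1.1.1.2.1.2] true AND false = false
[1.1.1.2.1] true AND false = false
[1.1.1.2.2.2] false AND true = false
[1.1.1.2.2] false AND false = false
[1.1.1.2.3] false OR false OR false = false
[1.1.1.2] false OR false OR false = false
[1.1.1] true AND false = false
[1.1] NOT false = true
[1] NOT true = false
[2] false → false (antecedent false ⇒ implication holds) = true
[root] false AND true = false
Overall: false → ticketed

Ticketed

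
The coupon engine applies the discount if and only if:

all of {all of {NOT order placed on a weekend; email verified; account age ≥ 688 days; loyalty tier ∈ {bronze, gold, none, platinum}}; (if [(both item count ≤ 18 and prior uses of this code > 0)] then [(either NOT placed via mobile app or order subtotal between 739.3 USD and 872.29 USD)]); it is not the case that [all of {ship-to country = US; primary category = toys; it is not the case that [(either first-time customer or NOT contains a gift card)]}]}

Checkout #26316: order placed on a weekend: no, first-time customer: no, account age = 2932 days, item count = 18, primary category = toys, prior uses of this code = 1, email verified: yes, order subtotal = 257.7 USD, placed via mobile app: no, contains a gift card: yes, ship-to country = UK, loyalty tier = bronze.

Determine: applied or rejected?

Applied

Atomic conditions:
  NOT order placed on a weekend: no → true
  email verified: yes → true
  account age ≥ 688 days: 2932 ≥ 688 is true
  loyalty tier ∈ {bronze, gold, none, platinum}: bronze is in the set → true
  item count ≤ 18: 18 ≤ 18 is true
  prior uses of this code > 0: 1 > 0 is true
  NOT placed via mobile app: no → true
  order subtotal between 739.3 USD and 872.29 USD: 257.7 in [739.3, 872.29] is false
  ship-to country = US: UK == US is false
  primary category = toys: toys == toys is true
  first-time customer: no → false
  NOT contains a gift card: yes → false
Combine:
[1] true AND true AND true AND true = true
[2.1] true AND true = true
[2.2] true OR false = true
[2] true → true = true
[3.1.3.1] false OR false = false
[3.1.3] NOT false = true
[3.1] false AND true AND true = false
[3] NOT false = true
[root] true AND true AND true = true
Overall: true → applied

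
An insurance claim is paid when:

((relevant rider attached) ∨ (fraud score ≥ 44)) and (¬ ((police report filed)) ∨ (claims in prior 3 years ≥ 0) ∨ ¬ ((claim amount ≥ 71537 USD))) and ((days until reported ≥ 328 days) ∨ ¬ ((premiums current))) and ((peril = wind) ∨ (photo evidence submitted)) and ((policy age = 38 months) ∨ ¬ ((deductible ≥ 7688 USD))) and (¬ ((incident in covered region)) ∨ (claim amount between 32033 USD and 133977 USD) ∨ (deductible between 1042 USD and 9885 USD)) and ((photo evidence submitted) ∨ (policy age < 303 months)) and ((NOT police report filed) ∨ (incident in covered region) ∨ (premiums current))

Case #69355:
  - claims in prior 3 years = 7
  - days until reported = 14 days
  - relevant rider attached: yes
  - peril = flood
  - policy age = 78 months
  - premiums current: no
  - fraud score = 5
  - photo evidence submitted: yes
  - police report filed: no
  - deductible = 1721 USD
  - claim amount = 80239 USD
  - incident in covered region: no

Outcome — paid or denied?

Paid

Atomic conditions:
  relevant rider attached: yes → true
  fraud score ≥ 44: 5 ≥ 44 is false
  police report filed: no → false
  claims in prior 3 years ≥ 0: 7 ≥ 0 is true
  claim amount ≥ 71537 USD: 80239 ≥ 71537 is true
  days until reported ≥ 328 days: 14 ≥ 328 is false
  premiums current: no → false
  peril = wind: flood == wind is false
  photo evidence submitted: yes → true
  policy age = 38 months: 78 == 38 is false
  deductible ≥ 7688 USD: 1721 ≥ 7688 is false
  incident in covered region: no → false
  claim amount between 32033 USD and 133977 USD: 80239 in [32033, 133977] is true
  deductible between 1042 USD and 9885 USD: 1721 in [1042, 9885] is true
  policy age < 303 months: 78 < 303 is true
  NOT police report filed: no → true
Combine:
[1] true OR false = true
[2.1] NOT false = true
[2.3] NOT true = false
[2] true OR true OR false = true
[3.2] NOT false = true
[3] false OR true = true
[4] false OR true = true
[5.2] NOT false = true
[5] false OR true = true
[6.1] NOT false = true
[6] true OR true OR true = true
[7] true OR true = true
[8] true OR false OR false = true
[root] true AND true AND true AND true AND true AND true AND true AND true = true
Overall: true → paid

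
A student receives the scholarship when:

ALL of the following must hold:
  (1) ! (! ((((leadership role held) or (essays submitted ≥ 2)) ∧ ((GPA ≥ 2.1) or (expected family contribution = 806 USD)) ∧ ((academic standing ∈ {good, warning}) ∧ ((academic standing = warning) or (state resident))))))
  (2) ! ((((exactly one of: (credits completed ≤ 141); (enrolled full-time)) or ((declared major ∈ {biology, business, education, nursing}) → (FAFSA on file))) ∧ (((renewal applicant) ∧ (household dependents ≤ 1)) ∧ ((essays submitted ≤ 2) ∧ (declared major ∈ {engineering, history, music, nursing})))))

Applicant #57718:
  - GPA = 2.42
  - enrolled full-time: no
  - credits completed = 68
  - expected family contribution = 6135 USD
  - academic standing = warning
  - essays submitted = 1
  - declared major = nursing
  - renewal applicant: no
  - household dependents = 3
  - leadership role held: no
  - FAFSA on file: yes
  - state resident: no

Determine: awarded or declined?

Atomic conditions:
  leadership role held: no → false
  essays submitted ≥ 2: 1 ≥ 2 is false
  GPA ≥ 2.1: 2.42 ≥ 2.1 is true
  expected family contribution = 806 USD: 6135 == 806 is false
  academic standing ∈ {good, warning}: warning is in the set → true
  academic standing = warning: warning == warning is true
  state resident: no → false
  credits completed ≤ 141: 68 ≤ 141 is true
  enrolled full-time: no → false
  declared major ∈ {biology, business, education, nursing}: nursing is in the set → true
  FAFSA on file: yes → true
  renewal applicant: no → false
  household dependents ≤ 1: 3 ≤ 1 is false
  essays submitted ≤ 2: 1 ≤ 2 is true
  declared major ∈ {engineering, history, music, nursing}: nursing is in the set → true
Combine:
[1.1.1.1] false OR false = false
[1.1.1.2] true OR false = true
[1.1.1.3.2] true OR false = true
[1.1.1.3] true AND true = true
[1.1.1] false AND true AND true = false
[1.1] NOT false = true
[1] NOT true = false
[2.1.1.1] exactly-one(true, false) = true
[2.1.1.2] true → true = true
[2.1.1] true OR true = true
[2.1.2.1] false AND false = false
[2.1.2.2] true AND true = true
[2.1.2] false AND true = false
[2.1] true AND false = false
[2] NOT false = true
[root] false AND true = false
Overall: false → declined

Declined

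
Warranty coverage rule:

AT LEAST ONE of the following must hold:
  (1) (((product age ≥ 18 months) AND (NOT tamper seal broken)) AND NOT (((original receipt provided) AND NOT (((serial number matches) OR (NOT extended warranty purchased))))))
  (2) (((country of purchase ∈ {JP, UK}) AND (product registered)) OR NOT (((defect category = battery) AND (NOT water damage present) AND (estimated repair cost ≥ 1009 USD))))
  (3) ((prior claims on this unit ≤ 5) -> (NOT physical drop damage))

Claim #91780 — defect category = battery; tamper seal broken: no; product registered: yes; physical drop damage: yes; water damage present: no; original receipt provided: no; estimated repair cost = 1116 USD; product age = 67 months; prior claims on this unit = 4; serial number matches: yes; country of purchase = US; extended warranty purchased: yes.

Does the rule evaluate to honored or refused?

Atomic conditions:
  product age ≥ 18 months: 67 ≥ 18 is true
  NOT tamper seal broken: no → true
  original receipt provided: no → false
  serial number matches: yes → true
  NOT extended warranty purchased: yes → false
  country of purchase ∈ {JP, UK}: US is not in the set → false
  product registered: yes → true
  defect category = battery: battery == battery is true
  NOT water damage present: no → true
  estimated repair cost ≥ 1009 USD: 1116 ≥ 1009 is true
  prior claims on this unit ≤ 5: 4 ≤ 5 is true
  NOT physical drop damage: yes → false
Combine:
[1.1] true AND true = true
[1.2.1.2.1] true OR false = true
[1.2.1.2] NOT true = false
[1.2.1] false AND false = false
[1.2] NOT false = true
[1] true AND true = true
[2.1] false AND true = false
[2.2.1] true AND true AND true = true
[2.2] NOT true = false
[2] false OR false = false
[3] true → false = false
[root] true OR false OR false = true
Overall: true → honored

Honored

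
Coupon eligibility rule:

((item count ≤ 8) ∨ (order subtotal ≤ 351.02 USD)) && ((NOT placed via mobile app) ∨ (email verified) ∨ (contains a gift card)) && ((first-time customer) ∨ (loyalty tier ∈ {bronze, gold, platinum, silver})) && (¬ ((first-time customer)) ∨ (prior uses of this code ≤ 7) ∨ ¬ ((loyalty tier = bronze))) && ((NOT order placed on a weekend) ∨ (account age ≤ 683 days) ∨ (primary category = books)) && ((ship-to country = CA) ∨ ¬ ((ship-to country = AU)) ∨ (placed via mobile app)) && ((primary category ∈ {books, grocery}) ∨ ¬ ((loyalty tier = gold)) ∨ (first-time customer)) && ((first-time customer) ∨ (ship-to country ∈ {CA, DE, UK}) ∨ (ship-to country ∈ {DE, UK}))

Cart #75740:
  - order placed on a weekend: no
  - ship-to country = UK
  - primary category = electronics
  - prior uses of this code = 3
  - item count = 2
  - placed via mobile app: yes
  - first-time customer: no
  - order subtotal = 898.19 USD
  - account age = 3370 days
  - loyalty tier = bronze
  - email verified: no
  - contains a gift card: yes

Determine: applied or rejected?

Applied

Atomic conditions:
  item count ≤ 8: 2 ≤ 8 is true
  order subtotal ≤ 351.02 USD: 898.19 ≤ 351.02 is false
  NOT placed via mobile app: yes → false
  email verified: no → false
  contains a gift card: yes → true
  first-time customer: no → false
  loyalty tier ∈ {bronze, gold, platinum, silver}: bronze is in the set → true
  prior uses of this code ≤ 7: 3 ≤ 7 is true
  loyalty tier = bronze: bronze == bronze is true
  NOT order placed on a weekend: no → true
  account age ≤ 683 days: 3370 ≤ 683 is false
  primary category = books: electronics == books is false
  ship-to country = CA: UK == CA is false
  ship-to country = AU: UK == AU is false
  placed via mobile app: yes → true
  primary category ∈ {books, grocery}: electronics is not in the set → false
  loyalty tier = gold: bronze == gold is false
  ship-to country ∈ {CA, DE, UK}: UK is in the set → true
  ship-to country ∈ {DE, UK}: UK is in the set → true
Combine:
[1] true OR false = true
[2] false OR false OR true = true
[3] false OR true = true
[4.1] NOT false = true
[4.3] NOT true = false
[4] true OR true OR false = true
[5] true OR false OR false = true
[6.2] NOT false = true
[6] false OR true OR true = true
[7.2] NOT false = true
[7] false OR true OR false = true
[8] false OR true OR true = true
[root] true AND true AND true AND true AND true AND true AND true AND true = true
Overall: true → applied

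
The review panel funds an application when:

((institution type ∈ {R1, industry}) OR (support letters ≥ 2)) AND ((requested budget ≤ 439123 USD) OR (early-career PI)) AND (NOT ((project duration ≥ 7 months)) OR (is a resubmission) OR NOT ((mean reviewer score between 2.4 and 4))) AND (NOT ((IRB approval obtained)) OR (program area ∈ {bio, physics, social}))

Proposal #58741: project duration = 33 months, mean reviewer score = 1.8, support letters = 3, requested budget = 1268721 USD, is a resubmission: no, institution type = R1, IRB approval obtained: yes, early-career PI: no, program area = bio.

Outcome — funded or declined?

Declined

Atomic conditions:
  institution type ∈ {R1, industry}: R1 is in the set → true
  support letters ≥ 2: 3 ≥ 2 is true
  requested budget ≤ 439123 USD: 1268721 ≤ 439123 is false
  early-career PI: no → false
  project duration ≥ 7 months: 33 ≥ 7 is true
  is a resubmission: no → false
  mean reviewer score between 2.4 and 4: 1.8 in [2.4, 4] is false
  IRB approval obtained: yes → true
  program area ∈ {bio, physics, social}: bio is in the set → true
Combine:
[1] true OR true = true
[2] false OR false = false
[3.1] NOT true = false
[3.3] NOT false = true
[3] false OR false OR true = true
[4.1] NOT true = false
[4] false OR true = true
[root] true AND false AND true AND true = false
Overall: false → declined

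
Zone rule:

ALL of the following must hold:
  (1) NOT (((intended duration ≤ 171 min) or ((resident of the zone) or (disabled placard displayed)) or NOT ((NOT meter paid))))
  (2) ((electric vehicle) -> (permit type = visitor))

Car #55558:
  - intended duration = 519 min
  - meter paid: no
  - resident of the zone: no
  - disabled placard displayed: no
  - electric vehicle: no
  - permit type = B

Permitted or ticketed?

Permitted

Atomic conditions:
  intended duration ≤ 171 min: 519 ≤ 171 is false
  resident of the zone: no → false
  disabled placard displayed: no → false
  NOT meter paid: no → true
  electric vehicle: no → false
  permit type = visitor: B == visitor is false
Combine:
[1.1.2] false OR false = false
[1.1.3] NOT true = false
[1.1] false OR false OR false = false
[1] NOT false = true
[2] false → false (antecedent false ⇒ implication holds) = true
[root] true AND true = true
Overall: true → permitted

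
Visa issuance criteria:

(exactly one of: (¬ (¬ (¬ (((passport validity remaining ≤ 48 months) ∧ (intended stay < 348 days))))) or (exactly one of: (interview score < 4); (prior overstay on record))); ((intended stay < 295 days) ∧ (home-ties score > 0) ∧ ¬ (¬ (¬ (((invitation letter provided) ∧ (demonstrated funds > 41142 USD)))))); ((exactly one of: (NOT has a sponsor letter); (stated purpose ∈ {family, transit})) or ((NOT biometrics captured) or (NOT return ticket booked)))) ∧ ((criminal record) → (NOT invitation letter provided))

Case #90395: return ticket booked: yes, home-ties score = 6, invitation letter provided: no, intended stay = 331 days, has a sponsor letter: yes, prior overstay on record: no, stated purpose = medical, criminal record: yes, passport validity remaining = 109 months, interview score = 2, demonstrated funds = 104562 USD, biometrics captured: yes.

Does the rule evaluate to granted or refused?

Granted

Atomic conditions:
  passport validity remaining ≤ 48 months: 109 ≤ 48 is false
  intended stay < 348 days: 331 < 348 is true
  interview score < 4: 2 < 4 is true
  prior overstay on record: no → false
  intended stay < 295 days: 331 < 295 is false
  home-ties score > 0: 6 > 0 is true
  invitation letter provided: no → false
  demonstrated funds > 41142 USD: 104562 > 41142 is true
  NOT has a sponsor letter: yes → false
  stated purpose ∈ {family, transit}: medical is not in the set → false
  NOT biometrics captured: yes → false
  NOT return ticket booked: yes → false
  criminal record: yes → true
  NOT invitation letter provided: no → true
Combine:
[1.1.1.1.1.1] false AND true = false
[1.1.1.1.1] NOT false = true
[1.1.1.1] NOT true = false
[1.1.1] NOT false = true
[1.1.2] exactly-one(true, false) = true
[1.1] true OR true = true
[1.2.3.1.1.1] false AND true = false
[1.2.3.1.1] NOT false = true
[1.2.3.1] NOT true = false
[1.2.3] NOT false = true
[1.2] false AND true AND true = false
[1.3.1] exactly-one(false, false) = false
[1.3.2] false OR false = false
[1.3] false OR false = false
[1] exactly-one(true, false, false) = true
[2] true → true = true
[root] true AND true = true
Overall: true → granted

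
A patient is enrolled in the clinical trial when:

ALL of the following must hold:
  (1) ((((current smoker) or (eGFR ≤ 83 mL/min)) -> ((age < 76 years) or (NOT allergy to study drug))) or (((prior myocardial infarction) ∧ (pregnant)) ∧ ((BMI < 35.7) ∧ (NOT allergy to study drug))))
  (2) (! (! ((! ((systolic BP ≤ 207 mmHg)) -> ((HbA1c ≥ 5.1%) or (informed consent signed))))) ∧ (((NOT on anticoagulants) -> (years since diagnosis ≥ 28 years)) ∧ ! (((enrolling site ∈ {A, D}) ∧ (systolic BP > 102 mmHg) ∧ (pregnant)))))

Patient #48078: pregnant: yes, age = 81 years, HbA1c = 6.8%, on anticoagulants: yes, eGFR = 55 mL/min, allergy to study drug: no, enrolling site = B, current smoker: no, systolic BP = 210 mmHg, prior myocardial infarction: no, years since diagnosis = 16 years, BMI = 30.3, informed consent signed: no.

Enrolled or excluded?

Atomic conditions:
  current smoker: no → false
  eGFR ≤ 83 mL/min: 55 ≤ 83 is true
  age < 76 years: 81 < 76 is false
  NOT allergy to study drug: no → true
  prior myocardial infarction: no → false
  pregnant: yes → true
  BMI < 35.7: 30.3 < 35.7 is true
  systolic BP ≤ 207 mmHg: 210 ≤ 207 is false
  HbA1c ≥ 5.1%: 6.8 ≥ 5.1 is true
  informed consent signed: no → false
  NOT on anticoagulants: yes → false
  years since diagnosis ≥ 28 years: 16 ≥ 28 is false
  enrolling site ∈ {A, D}: B is not in the set → false
  systolic BP > 102 mmHg: 210 > 102 is true
Combine:
[1.1.1] false OR true = true
[1.1.2] false OR true = true
[1.1] true → true = true
[1.2.1] false AND true = false
[1.2.2] true AND true = true
[1.2] false AND true = false
[1] true OR false = true
[2.1.1.1.1] NOT false = true
[2.1.1.1.2] true OR false = true
[2.1.1.1] true → true = true
[2.1.1] NOT true = false
[2.1] NOT false = true
[2.2.1] false → false (antecedent false ⇒ implication holds) = true
[2.2.2.1] false AND true AND true = false
[2.2.2] NOT false = true
[2.2] true AND true = true
[2] true AND true = true
[root] true AND true = true
Overall: true → enrolled

Enrolled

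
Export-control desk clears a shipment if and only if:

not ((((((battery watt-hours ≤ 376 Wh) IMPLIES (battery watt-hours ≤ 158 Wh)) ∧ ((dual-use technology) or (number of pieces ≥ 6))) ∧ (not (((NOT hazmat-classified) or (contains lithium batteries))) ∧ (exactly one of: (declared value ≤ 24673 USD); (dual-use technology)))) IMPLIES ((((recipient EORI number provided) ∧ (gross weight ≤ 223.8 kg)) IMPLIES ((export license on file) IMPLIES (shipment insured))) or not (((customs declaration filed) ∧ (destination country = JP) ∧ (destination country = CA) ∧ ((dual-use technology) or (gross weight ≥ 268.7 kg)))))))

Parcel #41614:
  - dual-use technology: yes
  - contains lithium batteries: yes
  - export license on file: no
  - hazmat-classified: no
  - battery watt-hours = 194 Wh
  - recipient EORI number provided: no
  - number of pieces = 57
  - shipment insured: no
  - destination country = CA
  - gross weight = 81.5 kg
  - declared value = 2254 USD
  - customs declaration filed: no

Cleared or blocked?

Atomic conditions:
  battery watt-hours ≤ 376 Wh: 194 ≤ 376 is true
  battery watt-hours ≤ 158 Wh: 194 ≤ 158 is false
  dual-use technology: yes → true
  number of pieces ≥ 6: 57 ≥ 6 is true
  NOT hazmat-classified: no → true
  contains lithium batteries: yes → true
  declared value ≤ 24673 USD: 2254 ≤ 24673 is true
  recipient EORI number provided: no → false
  gross weight ≤ 223.8 kg: 81.5 ≤ 223.8 is true
  export license on file: no → false
  shipment insured: no → false
  customs declaration filed: no → false
  destination country = JP: CA == JP is false
  destination country = CA: CA == CA is true
  gross weight ≥ 268.7 kg: 81.5 ≥ 268.7 is false
Combine:
[1.1.1.1] true → false = false
[1.1.1.2] true OR true = true
[1.1.1] false AND true = false
[1.1.2.1.1] true OR true = true
[1.1.2.1] NOT true = false
[1.1.2.2] exactly-one(true, true) = false
[1.1.2] false AND false = false
[1.1] false AND false = false
[1.2.1.1] false AND true = false
[1.2.1.2] false → false (antecedent false ⇒ implication holds) = true
[1.2.1] false → true (antecedent false ⇒ implication holds) = true
[1.2.2.1.4] true OR false = true
[1.2.2.1] false AND false AND true AND true = false
[1.2.2] NOT false = true
[1.2] true OR true = true
[1] false → true (antecedent false ⇒ implication holds) = true
[root] NOT true = false
Overall: false → blocked

Blocked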